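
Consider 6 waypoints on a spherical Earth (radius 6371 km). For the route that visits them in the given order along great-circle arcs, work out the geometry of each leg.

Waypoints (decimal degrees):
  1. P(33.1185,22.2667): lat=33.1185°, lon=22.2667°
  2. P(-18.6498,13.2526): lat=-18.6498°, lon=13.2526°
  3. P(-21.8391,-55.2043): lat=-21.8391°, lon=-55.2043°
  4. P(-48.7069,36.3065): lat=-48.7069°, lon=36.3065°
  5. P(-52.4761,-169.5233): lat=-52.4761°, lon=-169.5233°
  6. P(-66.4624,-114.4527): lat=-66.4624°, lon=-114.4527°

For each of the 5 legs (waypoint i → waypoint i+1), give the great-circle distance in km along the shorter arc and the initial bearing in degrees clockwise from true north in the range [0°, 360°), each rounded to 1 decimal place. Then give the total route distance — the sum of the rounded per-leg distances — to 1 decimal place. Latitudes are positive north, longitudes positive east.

Leg 1: dist=5835.5 km, bearing=190.8°
Leg 2: dist=7091.4 km, bearing=254.3°
Leg 3: dist=8309.7 km, bearing=136.9°
Leg 4: dist=8502.1 km, bearing=164.2°
Leg 5: dist=3331.3 km, bearing=139.0°
Total: 33070.0 km

Leg 1: φ1=0.5780269, φ2=-0.3255004, Δφ=-0.9035273, Δλ=-0.1573257 rad; a=sin²(Δφ/2)+cosφ1·cosφ2·sin²(Δλ/2)=0.1954787841; c=2·atan2(√a, √(1-a))=0.915943613; dist=6371·c=5835.477 ≈ 5835.5 km; running total=5835.5 km
Leg 1 bearing: y=sinΔλ·cosφ2=-0.14845051, x=cosφ1·sinφ2-sinφ1·cosφ2·cosΔλ=-0.77912115; θ=atan2(y, x)=-169.2124° <0 so +360° → 190.7876° ≈ 190.8°
Leg 2: φ1=-0.3255004, φ2=-0.3811642, Δφ=-0.0556638, Δλ=-1.1947983 rad; a=sin²(Δφ/2)+cosφ1·cosφ2·sin²(Δλ/2)=0.2790450682; c=2·atan2(√a, √(1-a))=1.113069740; dist=6371·c=7091.367 ≈ 7091.4 km; running total=12926.9 km
Leg 2 bearing: y=sinΔλ·cosφ2=-0.86338737, x=cosφ1·sinφ2-sinφ1·cosφ2·cosΔλ=-0.24347056; θ=atan2(y, x)=-105.7482° <0 so +360° → 254.2518° ≈ 254.3°
Leg 3: φ1=-0.3811642, φ2=-0.8500958, Δφ=-0.4689316, Δλ=1.5971648 rad; a=sin²(Δφ/2)+cosφ1·cosφ2·sin²(Δλ/2)=0.3683246408; c=2·atan2(√a, √(1-a))=1.304302436; dist=6371·c=8309.711 ≈ 8309.7 km; running total=21236.6 km
Leg 3 bearing: y=sinΔλ·cosφ2=0.65968179, x=cosφ1·sinφ2-sinφ1·cosφ2·cosΔλ=-0.70389370; θ=atan2(y, x)=136.8571° ≈ 136.9°
Leg 4: φ1=-0.8500958, φ2=-0.9158807, Δφ=-0.0657850, Δλ=-3.5924077 rad; a=sin²(Δφ/2)+cosφ1·cosφ2·sin²(Δλ/2)=0.3829495610; c=2·atan2(√a, √(1-a))=1.334502683; dist=6371·c=8502.117 ≈ 8502.1 km; running total=29738.7 km
Leg 4 bearing: y=sinΔλ·cosφ2=0.26538110, x=cosφ1·sinφ2-sinφ1·cosφ2·cosΔλ=-0.93529121; θ=atan2(y, x)=164.1592° ≈ 164.2°
Leg 5: φ1=-0.9158807, φ2=-1.1599877, Δφ=-0.2441070, Δλ=0.9611633 rad; a=sin²(Δφ/2)+cosφ1·cosφ2·sin²(Δλ/2)=0.0668079936; c=2·atan2(√a, √(1-a))=0.522881112; dist=6371·c=3331.276 ≈ 3331.3 km; running total=33070.0 km
Leg 5 bearing: y=sinΔλ·cosφ2=0.32741102, x=cosφ1·sinφ2-sinφ1·cosφ2·cosΔλ=-0.37706865; θ=atan2(y, x)=139.0320° ≈ 139.0°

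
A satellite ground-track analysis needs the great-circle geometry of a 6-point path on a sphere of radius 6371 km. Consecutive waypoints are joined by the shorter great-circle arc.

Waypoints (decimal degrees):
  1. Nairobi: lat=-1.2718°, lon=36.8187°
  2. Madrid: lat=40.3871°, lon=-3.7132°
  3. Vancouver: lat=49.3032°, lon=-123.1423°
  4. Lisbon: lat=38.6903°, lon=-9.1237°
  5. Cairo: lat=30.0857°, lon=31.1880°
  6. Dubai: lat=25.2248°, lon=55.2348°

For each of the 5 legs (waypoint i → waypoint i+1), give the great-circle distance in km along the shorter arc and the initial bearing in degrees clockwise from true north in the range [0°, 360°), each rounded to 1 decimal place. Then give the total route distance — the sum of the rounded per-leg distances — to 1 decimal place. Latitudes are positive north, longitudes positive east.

Leg 1: dist=6186.9 km, bearing=323.2°
Leg 2: dist=8416.0 km, bearing=324.1°
Leg 3: dist=8287.1 km, bearing=47.7°
Leg 4: dist=3788.3 km, bearing=92.2°
Leg 5: dist=2424.3 km, bearing=97.0°
Total: 29102.6 km

Leg 1: φ1=-0.0221971, φ2=0.7048879, Δφ=0.7270850, Δλ=-0.7074151 rad; a=sin²(Δφ/2)+cosφ1·cosφ2·sin²(Δλ/2)=0.2178051465; c=2·atan2(√a, √(1-a))=0.971102554; dist=6371·c=6186.894 ≈ 6186.9 km; running total=6186.9 km
Leg 1 bearing: y=sinΔλ·cosφ2=-0.49499672, x=cosφ1·sinφ2-sinφ1·cosφ2·cosΔλ=0.66063796; θ=atan2(y, x)=-36.8431° <0 so +360° → 323.1569° ≈ 323.2°
Leg 2: φ1=0.7048879, φ2=0.8605032, Δφ=0.1556153, Δλ=-2.0844310 rad; a=sin²(Δφ/2)+cosφ1·cosφ2·sin²(Δλ/2)=0.3763884191; c=2·atan2(√a, √(1-a))=1.320982921; dist=6371·c=8415.982 ≈ 8416.0 km; running total=14602.9 km
Leg 2 bearing: y=sinΔλ·cosφ2=-0.56791760, x=cosφ1·sinφ2-sinφ1·cosφ2·cosΔλ=0.78507981; θ=atan2(y, x)=-35.8815° <0 so +360° → 324.1185° ≈ 324.1°
Leg 3: φ1=0.8605032, φ2=0.6752731, Δφ=-0.1852300, Δλ=1.9900000 rad; a=sin²(Δφ/2)+cosφ1·cosφ2·sin²(Δλ/2)=0.3666102018; c=2·atan2(√a, √(1-a))=1.300746356; dist=6371·c=8287.055 ≈ 8287.1 km; running total=22890.0 km
Leg 3 bearing: y=sinΔλ·cosφ2=0.71295224, x=cosφ1·sinφ2-sinφ1·cosφ2·cosΔλ=0.64848111; θ=atan2(y, x)=47.7112° ≈ 47.7°
Leg 4: φ1=0.6752731, φ2=0.5250945, Δφ=-0.1501786, Δλ=0.7035719 rad; a=sin²(Δφ/2)+cosφ1·cosφ2·sin²(Δλ/2)=0.0858169188; c=2·atan2(√a, √(1-a))=0.594611556; dist=6371·c=3788.270 ≈ 3788.3 km; running total=26678.3 km
Leg 4 bearing: y=sinΔλ·cosφ2=0.55978678, x=cosφ1·sinφ2-sinφ1·cosφ2·cosΔλ=-0.02117212; θ=atan2(y, x)=92.1660° ≈ 92.2°
Leg 5: φ1=0.5250945, φ2=0.4402558, Δφ=-0.0848387, Δλ=0.4196958 rad; a=sin²(Δφ/2)+cosφ1·cosφ2·sin²(Δλ/2)=0.0357653129; c=2·atan2(√a, √(1-a))=0.380526078; dist=6371·c=2424.332 ≈ 2424.3 km; running total=29102.6 km
Leg 5 bearing: y=sinΔλ·cosφ2=0.36862624, x=cosφ1·sinφ2-sinφ1·cosφ2·cosΔλ=-0.04537967; θ=atan2(y, x)=97.0181° ≈ 97.0°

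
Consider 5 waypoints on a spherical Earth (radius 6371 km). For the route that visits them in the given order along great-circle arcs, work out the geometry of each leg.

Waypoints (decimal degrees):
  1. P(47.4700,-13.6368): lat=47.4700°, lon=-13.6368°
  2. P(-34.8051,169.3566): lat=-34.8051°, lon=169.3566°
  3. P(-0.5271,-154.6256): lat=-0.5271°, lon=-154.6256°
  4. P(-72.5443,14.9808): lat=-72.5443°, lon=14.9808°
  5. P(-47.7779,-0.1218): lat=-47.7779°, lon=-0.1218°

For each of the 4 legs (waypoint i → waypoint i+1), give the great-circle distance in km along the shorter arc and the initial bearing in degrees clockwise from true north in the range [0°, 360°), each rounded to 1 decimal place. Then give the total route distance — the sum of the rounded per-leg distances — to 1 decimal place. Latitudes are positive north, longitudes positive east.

Leg 1: dist=18585.0 km, bearing=348.9°
Leg 2: dist=5335.4 km, bearing=52.3°
Leg 3: dist=11857.2 km, bearing=176.8°
Leg 4: dist=2857.9 km, bearing=336.2°
Total: 38635.5 km

Leg 1: φ1=0.8285078, φ2=-0.6074636, Δφ=-1.4359714, Δλ=3.1938373 rad; a=sin²(Δφ/2)+cosφ1·cosφ2·sin²(Δλ/2)=0.9874558582; c=2·atan2(√a, √(1-a))=2.917120407; dist=6371·c=18584.974 ≈ 18585.0 km; running total=18585.0 km
Leg 1 bearing: y=sinΔλ·cosφ2=-0.04287852, x=cosφ1·sinφ2-sinφ1·cosφ2·cosΔλ=0.21842293; θ=atan2(y, x)=-11.1065° <0 so +360° → 348.8935° ≈ 348.9°
Leg 2: φ1=-0.6074636, φ2=-0.0091996, Δφ=0.5982640, Δλ=-5.6545561 rad; a=sin²(Δφ/2)+cosφ1·cosφ2·sin²(Δλ/2)=0.1653222785; c=2·atan2(√a, √(1-a))=0.837455452; dist=6371·c=5335.429 ≈ 5335.4 km; running total=23920.4 km
Leg 2 bearing: y=sinΔλ·cosφ2=0.58801168, x=cosφ1·sinφ2-sinφ1·cosφ2·cosΔλ=0.45409862; θ=atan2(y, x)=52.3225° ≈ 52.3°
Leg 3: φ1=-0.0091996, φ2=-1.2661369, Δφ=-1.2569373, Δλ=2.9601901 rad; a=sin²(Δφ/2)+cosφ1·cosφ2·sin²(Δλ/2)=0.6431289906; c=2·atan2(√a, √(1-a))=1.861115422; dist=6371·c=11857.166 ≈ 11857.2 km; running total=35777.6 km
Leg 3 bearing: y=sinΔλ·cosφ2=0.05411707, x=cosφ1·sinφ2-sinφ1·cosφ2·cosΔλ=-0.95662308; θ=atan2(y, x)=176.7622° ≈ 176.8°
Leg 4: φ1=-1.2661369, φ2=-0.8338817, Δφ=0.4322552, Δλ=-0.2635901 rad; a=sin²(Δφ/2)+cosφ1·cosφ2·sin²(Δλ/2)=0.0494695643; c=2·atan2(√a, √(1-a))=0.448586857; dist=6371·c=2857.947 ≈ 2857.9 km; running total=38635.5 km
Leg 4 bearing: y=sinΔλ·cosφ2=-0.17509011, x=cosφ1·sinφ2-sinφ1·cosφ2·cosΔλ=0.39677797; θ=atan2(y, x)=-23.8109° <0 so +360° → 336.1891° ≈ 336.2°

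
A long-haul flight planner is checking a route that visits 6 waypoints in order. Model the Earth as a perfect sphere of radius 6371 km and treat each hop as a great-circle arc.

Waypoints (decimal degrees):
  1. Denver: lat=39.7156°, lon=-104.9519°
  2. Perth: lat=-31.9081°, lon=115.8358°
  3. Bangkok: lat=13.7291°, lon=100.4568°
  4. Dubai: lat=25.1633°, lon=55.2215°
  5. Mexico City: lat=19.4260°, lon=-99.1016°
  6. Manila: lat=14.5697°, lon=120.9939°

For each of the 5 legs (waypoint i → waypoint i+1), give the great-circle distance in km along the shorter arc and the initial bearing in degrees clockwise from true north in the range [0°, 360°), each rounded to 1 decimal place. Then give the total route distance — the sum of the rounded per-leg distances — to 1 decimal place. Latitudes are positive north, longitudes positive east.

Leg 1: dist=16270.0 km, bearing=270.4°
Leg 2: dist=5332.7 km, bearing=339.7°
Leg 3: dist=4885.9 km, bearing=292.2°
Leg 4: dist=14332.3 km, bearing=328.3°
Leg 5: dist=14224.0 km, bearing=307.8°
Total: 55044.9 km

Leg 1: φ1=0.6931680, φ2=-0.5569014, Δφ=-1.2500694, Δλ=3.8534723 rad; a=sin²(Δφ/2)+cosφ1·cosφ2·sin²(Δλ/2)=0.9160705274; c=2·atan2(√a, √(1-a))=2.553753691; dist=6371·c=16269.965 ≈ 16270.0 km; running total=16270.0 km
Leg 1 bearing: y=sinΔλ·cosφ2=-0.55454881, x=cosφ1·sinφ2-sinφ1·cosφ2·cosΔλ=0.00410917; θ=atan2(y, x)=-89.5755° <0 so +360° → 270.4245° ≈ 270.4°
Leg 2: φ1=-0.5569014, φ2=0.2396180, Δφ=0.7965194, Δλ=-0.2684142 rad; a=sin²(Δφ/2)+cosφ1·cosφ2·sin²(Δλ/2)=0.1651644733; c=2·atan2(√a, √(1-a))=0.837030559; dist=6371·c=5332.722 ≈ 5332.7 km; running total=21602.7 km
Leg 2 bearing: y=sinΔλ·cosφ2=-0.25762555, x=cosφ1·sinφ2-sinφ1·cosφ2·cosΔλ=0.69654128; θ=atan2(y, x)=-20.2976° <0 so +360° → 339.7024° ≈ 339.7°
Leg 3: φ1=0.2396180, φ2=0.4391824, Δφ=0.1995644, Δλ=-0.7895049 rad; a=sin²(Δφ/2)+cosφ1·cosφ2·sin²(Δλ/2)=0.1399644058; c=2·atan2(√a, √(1-a))=0.766891422; dist=6371·c=4885.865 ≈ 4885.9 km; running total=26488.6 km
Leg 3 bearing: y=sinΔλ·cosφ2=-0.64262499, x=cosφ1·sinφ2-sinφ1·cosφ2·cosΔλ=0.26178351; θ=atan2(y, x)=-67.8357° <0 so +360° → 292.1643° ≈ 292.2°
Leg 4: φ1=0.4391824, φ2=0.3390477, Δφ=-0.1001348, Δλ=-2.6934462 rad; a=sin²(Δφ/2)+cosφ1·cosφ2·sin²(Δλ/2)=0.8139341302; c=2·atan2(√a, √(1-a))=2.249607602; dist=6371·c=14332.250 ≈ 14332.3 km; running total=40820.9 km
Leg 4 bearing: y=sinΔλ·cosφ2=-0.40862903, x=cosφ1·sinφ2-sinφ1·cosφ2·cosΔλ=0.66242265; θ=atan2(y, x)=-31.6692° <0 so +360° → 328.3308° ≈ 328.3°
Leg 5: φ1=0.3390477, φ2=0.2542892, Δφ=-0.0847584, Δλ=3.8413911 rad; a=sin²(Δφ/2)+cosφ1·cosφ2·sin²(Δλ/2)=0.8072794652; c=2·atan2(√a, √(1-a))=2.232623057; dist=6371·c=14224.041 ≈ 14224.0 km; running total=55044.9 km
Leg 5 bearing: y=sinΔλ·cosφ2=-0.62335197, x=cosφ1·sinφ2-sinφ1·cosφ2·cosΔλ=0.48347662; θ=atan2(y, x)=-52.2026° <0 so +360° → 307.7974° ≈ 307.8°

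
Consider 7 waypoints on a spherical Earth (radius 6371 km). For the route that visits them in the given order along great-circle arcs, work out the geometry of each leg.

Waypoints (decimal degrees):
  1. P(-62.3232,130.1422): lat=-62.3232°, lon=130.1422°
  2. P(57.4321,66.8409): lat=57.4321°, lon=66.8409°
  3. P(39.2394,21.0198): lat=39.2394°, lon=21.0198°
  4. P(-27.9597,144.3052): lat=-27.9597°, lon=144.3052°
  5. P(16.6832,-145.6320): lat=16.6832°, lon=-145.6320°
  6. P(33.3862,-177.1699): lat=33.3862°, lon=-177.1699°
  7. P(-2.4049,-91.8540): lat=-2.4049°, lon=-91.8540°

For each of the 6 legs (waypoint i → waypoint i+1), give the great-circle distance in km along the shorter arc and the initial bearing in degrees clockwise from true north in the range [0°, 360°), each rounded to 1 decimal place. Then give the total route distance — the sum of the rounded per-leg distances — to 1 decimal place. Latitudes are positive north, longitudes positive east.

Leg 1: dist=14382.5 km, bearing=321.5°
Leg 2: dist=3841.6 km, bearing=258.4°
Leg 3: dist=14702.6 km, bearing=94.4°
Leg 4: dist=9023.0 km, bearing=65.7°
Leg 5: dist=3657.8 km, bearing=306.5°
Leg 6: dist=9720.5 km, bearing=94.6°
Total: 55328.0 km

Leg 1: φ1=-1.0877450, φ2=1.0023792, Δφ=2.0901243, Δλ=-1.1048161 rad; a=sin²(Δφ/2)+cosφ1·cosφ2·sin²(Δλ/2)=0.8169945651; c=2·atan2(√a, √(1-a))=2.257497001; dist=6371·c=14382.513 ≈ 14382.5 km; running total=14382.5 km
Leg 1 bearing: y=sinΔλ·cosφ2=-0.48090616, x=cosφ1·sinφ2-sinφ1·cosφ2·cosΔλ=0.60562947; θ=atan2(y, x)=-38.4517° <0 so +360° → 321.5483° ≈ 321.5°
Leg 2: φ1=1.0023792, φ2=0.6848567, Δφ=-0.3175225, Δλ=-0.7997291 rad; a=sin²(Δφ/2)+cosφ1·cosφ2·sin²(Δλ/2)=0.0881777211; c=2·atan2(√a, √(1-a))=0.602988394; dist=6371·c=3841.639 ≈ 3841.6 km; running total=18224.1 km
Leg 2 bearing: y=sinΔλ·cosφ2=-0.55545302, x=cosφ1·sinφ2-sinφ1·cosφ2·cosΔλ=-0.11437476; θ=atan2(y, x)=-101.6353° <0 so +360° → 258.3647° ≈ 258.4°
Leg 3: φ1=0.6848567, φ2=-0.4879888, Δφ=-1.1728455, Δλ=2.1517361 rad; a=sin²(Δφ/2)+cosφ1·cosφ2·sin²(Δλ/2)=0.8360108208; c=2·atan2(√a, √(1-a))=2.307731732; dist=6371·c=14702.559 ≈ 14702.6 km; running total=32926.7 km
Leg 3 bearing: y=sinΔλ·cosφ2=0.73837346, x=cosφ1·sinφ2-sinφ1·cosφ2·cosΔλ=-0.05649383; θ=atan2(y, x)=94.3752° ≈ 94.4°
Leg 4: φ1=-0.4879888, φ2=0.2911768, Δφ=0.7791656, Δλ=-5.0603588 rad; a=sin²(Δφ/2)+cosφ1·cosφ2·sin²(Δλ/2)=0.4230433217; c=2·atan2(√a, √(1-a))=1.416268715; dist=6371·c=9023.048 ≈ 9023.0 km; running total=41949.7 km
Leg 4 bearing: y=sinΔλ·cosφ2=0.90049643, x=cosφ1·sinφ2-sinφ1·cosφ2·cosΔλ=0.40671472; θ=atan2(y, x)=65.6934° ≈ 65.7°
Leg 5: φ1=0.2911768, φ2=0.5826991, Δφ=0.2915223, Δλ=-0.5504402 rad; a=sin²(Δφ/2)+cosφ1·cosφ2·sin²(Δλ/2)=0.0801662268; c=2·atan2(√a, √(1-a))=0.574125534; dist=6371·c=3657.754 ≈ 3657.8 km; running total=45607.5 km
Leg 5 bearing: y=sinΔλ·cosφ2=-0.43674691, x=cosφ1·sinφ2-sinφ1·cosφ2·cosΔλ=0.32281658; θ=atan2(y, x)=-53.5305° <0 so +360° → 306.4695° ≈ 306.5°
Leg 6: φ1=0.5826991, φ2=-0.0419734, Δφ=-0.6246725, Δλ=1.4890434 rad; a=sin²(Δφ/2)+cosφ1·cosφ2·sin²(Δλ/2)=0.4774821401; c=2·atan2(√a, √(1-a))=1.525745369; dist=6371·c=9720.524 ≈ 9720.5 km; running total=55328.0 km
Leg 6 bearing: y=sinΔλ·cosφ2=0.99578227, x=cosφ1·sinφ2-sinφ1·cosφ2·cosΔλ=-0.07993402; θ=atan2(y, x)=94.5894° ≈ 94.6°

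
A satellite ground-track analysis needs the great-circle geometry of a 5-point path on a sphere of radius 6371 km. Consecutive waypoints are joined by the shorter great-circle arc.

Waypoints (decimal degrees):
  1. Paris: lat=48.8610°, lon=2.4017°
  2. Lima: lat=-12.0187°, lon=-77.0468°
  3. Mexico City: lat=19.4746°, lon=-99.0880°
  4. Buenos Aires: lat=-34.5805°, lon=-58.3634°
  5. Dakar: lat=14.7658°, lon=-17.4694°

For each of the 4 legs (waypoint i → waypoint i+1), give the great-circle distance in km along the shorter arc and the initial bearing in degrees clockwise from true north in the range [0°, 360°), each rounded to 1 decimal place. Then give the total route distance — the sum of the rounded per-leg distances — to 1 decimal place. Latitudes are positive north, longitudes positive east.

Leg 1: φ1=0.8527853, φ2=-0.2097659, Δφ=-1.0625512, Δλ=-1.3866379 rad; a=sin²(Δφ/2)+cosφ1·cosφ2·sin²(Δλ/2)=0.5194954068; c=2·atan2(√a, √(1-a))=1.609797027; dist=6371·c=10256.017 ≈ 10256.0 km; running total=10256.0 km
Leg 1 bearing: y=sinΔλ·cosφ2=-0.96154106, x=cosφ1·sinφ2-sinφ1·cosφ2·cosΔλ=-0.27187959; θ=atan2(y, x)=-105.7885° <0 so +360° → 254.2115° ≈ 254.2°
Leg 2: φ1=-0.2097659, φ2=0.3398959, Δφ=0.5496618, Δλ=-0.3846915 rad; a=sin²(Δφ/2)+cosφ1·cosφ2·sin²(Δλ/2)=0.1073464044; c=2·atan2(√a, √(1-a))=0.667604171; dist=6371·c=4253.306 ≈ 4253.3 km; running total=14509.3 km
Leg 2 bearing: y=sinΔλ·cosφ2=-0.35380360, x=cosφ1·sinφ2-sinφ1·cosφ2·cosΔλ=0.50805081; θ=atan2(y, x)=-34.8531° <0 so +360° → 325.1469° ≈ 325.1°
Leg 3: φ1=0.3398959, φ2=-0.6035436, Δφ=-0.9434395, Δλ=0.7107784 rad; a=sin²(Δφ/2)+cosφ1·cosφ2·sin²(Δλ/2)=0.3004764615; c=2·atan2(√a, √(1-a))=1.160318969; dist=6371·c=7392.392 ≈ 7392.4 km; running total=21901.7 km
Leg 3 bearing: y=sinΔλ·cosφ2=0.53715985, x=cosφ1·sinφ2-sinφ1·cosφ2·cosΔλ=-0.74311555; θ=atan2(y, x)=144.1388° ≈ 144.1°
Leg 4: φ1=-0.6035436, φ2=0.2577118, Δφ=0.8612554, Δλ=0.7137349 rad; a=sin²(Δφ/2)+cosφ1·cosφ2·sin²(Δλ/2)=0.2714173040; c=2·atan2(√a, √(1-a))=1.095990916; dist=6371·c=6982.558 ≈ 6982.6 km; running total=28884.3 km
Leg 4 bearing: y=sinΔλ·cosφ2=0.63304191, x=cosφ1·sinφ2-sinφ1·cosφ2·cosΔλ=0.62470613; θ=atan2(y, x)=45.3797° ≈ 45.4°

Leg 1: dist=10256.0 km, bearing=254.2°
Leg 2: dist=4253.3 km, bearing=325.1°
Leg 3: dist=7392.4 km, bearing=144.1°
Leg 4: dist=6982.6 km, bearing=45.4°
Total: 28884.3 km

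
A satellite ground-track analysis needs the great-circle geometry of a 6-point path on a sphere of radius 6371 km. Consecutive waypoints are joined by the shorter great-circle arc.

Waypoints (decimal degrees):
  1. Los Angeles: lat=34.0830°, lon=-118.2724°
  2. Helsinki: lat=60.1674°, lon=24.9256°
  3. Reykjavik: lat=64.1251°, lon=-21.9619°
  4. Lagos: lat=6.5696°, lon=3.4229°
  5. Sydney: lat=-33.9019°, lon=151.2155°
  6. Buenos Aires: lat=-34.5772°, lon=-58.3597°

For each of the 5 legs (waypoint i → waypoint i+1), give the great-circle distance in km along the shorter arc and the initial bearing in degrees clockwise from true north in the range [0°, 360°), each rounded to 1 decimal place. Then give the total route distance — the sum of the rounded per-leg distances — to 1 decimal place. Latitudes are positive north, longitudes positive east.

Leg 1: dist=9008.1 km, bearing=17.6°
Leg 2: dist=2417.1 km, bearing=300.7°
Leg 3: dist=6711.2 km, bearing=150.7°
Leg 4: dist=15522.3 km, bearing=137.0°
Leg 5: dist=11801.0 km, bearing=155.0°
Total: 45459.7 km

Leg 1: φ1=0.5948606, φ2=1.0501192, Δφ=0.4552587, Δλ=2.4992766 rad; a=sin²(Δφ/2)+cosφ1·cosφ2·sin²(Δλ/2)=0.4218870407; c=2·atan2(√a, √(1-a))=1.413927837; dist=6371·c=9008.134 ≈ 9008.1 km; running total=9008.1 km
Leg 1 bearing: y=sinΔλ·cosφ2=0.29800875, x=cosφ1·sinφ2-sinφ1·cosφ2·cosΔλ=0.94169223; θ=atan2(y, x)=17.5605° ≈ 17.6°
Leg 2: φ1=1.0501192, φ2=1.1191941, Δφ=0.0690749, Δλ=-0.8183413 rad; a=sin²(Δφ/2)+cosφ1·cosφ2·sin²(Δλ/2)=0.0355554949; c=2·atan2(√a, √(1-a))=0.379394628; dist=6371·c=2417.123 ≈ 2417.1 km; running total=11425.2 km
Leg 2 bearing: y=sinΔλ·cosφ2=-0.31858336, x=cosφ1·sinφ2-sinφ1·cosφ2·cosΔλ=0.18886464; θ=atan2(y, x)=-59.3394° <0 so +360° → 300.6606° ≈ 300.7°
Leg 3: φ1=1.1191941, φ2=0.1146612, Δφ=-1.0045330, Δλ=0.4430483 rad; a=sin²(Δφ/2)+cosφ1·cosφ2·sin²(Δλ/2)=0.2526882482; c=2·atan2(√a, √(1-a))=1.053394747; dist=6371·c=6711.178 ≈ 6711.2 km; running total=18136.4 km
Leg 3 bearing: y=sinΔλ·cosφ2=0.42588049, x=cosφ1·sinφ2-sinφ1·cosφ2·cosΔλ=-0.75761032; θ=atan2(y, x)=150.6581° ≈ 150.7°
Leg 4: φ1=0.1146612, φ2=-0.5916998, Δφ=-0.7063609, Δλ=2.5794675 rad; a=sin²(Δφ/2)+cosφ1·cosφ2·sin²(Δλ/2)=0.8807406592; c=2·atan2(√a, √(1-a))=2.436391710; dist=6371·c=15522.252 ≈ 15522.3 km; running total=33658.7 km
Leg 4 bearing: y=sinΔλ·cosφ2=0.44237471, x=cosφ1·sinφ2-sinφ1·cosφ2·cosΔλ=-0.47376241; θ=atan2(y, x)=136.9622° ≈ 137.0°
Leg 5: φ1=-0.5916998, φ2=-0.6034860, Δφ=-0.0117862, Δλ=-3.6577773 rad; a=sin²(Δφ/2)+cosφ1·cosφ2·sin²(Δλ/2)=0.6389006818; c=2·atan2(√a, √(1-a))=1.852300952; dist=6371·c=11801.009 ≈ 11801.0 km; running total=45459.7 km
Leg 5 bearing: y=sinΔλ·cosφ2=0.40638318, x=cosφ1·sinφ2-sinφ1·cosφ2·cosΔλ=-0.87044765; θ=atan2(y, x)=154.9737° ≈ 155.0°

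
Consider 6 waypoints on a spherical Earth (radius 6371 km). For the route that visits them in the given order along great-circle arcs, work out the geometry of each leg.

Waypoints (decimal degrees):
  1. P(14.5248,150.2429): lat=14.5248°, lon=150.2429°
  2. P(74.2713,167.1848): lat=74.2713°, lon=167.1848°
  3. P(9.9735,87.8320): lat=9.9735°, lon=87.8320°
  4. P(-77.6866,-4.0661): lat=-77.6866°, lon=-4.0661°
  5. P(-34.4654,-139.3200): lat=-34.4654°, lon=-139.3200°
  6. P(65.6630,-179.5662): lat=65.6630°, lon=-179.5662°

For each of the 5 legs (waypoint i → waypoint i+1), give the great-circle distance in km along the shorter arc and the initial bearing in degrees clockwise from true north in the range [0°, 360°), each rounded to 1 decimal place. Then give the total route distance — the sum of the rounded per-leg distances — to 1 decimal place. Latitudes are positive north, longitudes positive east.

Leg 1: φ1=0.2535056, φ2=1.2962787, Δφ=1.0427731, Δλ=0.2956919 rad; a=sin²(Δφ/2)+cosφ1·cosφ2·sin²(Δλ/2)=0.2537810143; c=2·atan2(√a, √(1-a))=1.055907640; dist=6371·c=6727.188 ≈ 6727.2 km; running total=6727.2 km
Leg 1 bearing: y=sinΔλ·cosφ2=0.07899397, x=cosφ1·sinφ2-sinφ1·cosφ2·cosΔλ=0.86675533; θ=atan2(y, x)=5.2074° ≈ 5.2°
Leg 2: φ1=1.2962787, φ2=0.1740704, Δφ=-1.1222083, Δλ=-1.3849676 rad; a=sin²(Δφ/2)+cosφ1·cosφ2·sin²(Δλ/2)=0.3919818640; c=2·atan2(√a, √(1-a))=1.353043286; dist=6371·c=8620.239 ≈ 8620.2 km; running total=15347.4 km
Leg 2 bearing: y=sinΔλ·cosφ2=-0.96793162, x=cosφ1·sinφ2-sinφ1·cosφ2·cosΔλ=-0.12820575; θ=atan2(y, x)=-97.5451° <0 so +360° → 262.4549° ≈ 262.5°
Leg 3: φ1=0.1740704, φ2=-1.3558870, Δφ=-1.5299574, Δλ=-1.6039244 rad; a=sin²(Δφ/2)+cosφ1·cosφ2·sin²(Δλ/2)=0.5880826625; c=2·atan2(√a, √(1-a))=1.747885809; dist=6371·c=11135.780 ≈ 11135.8 km; running total=26483.2 km
Leg 3 bearing: y=sinΔλ·cosφ2=-0.21314187, x=cosφ1·sinφ2-sinφ1·cosφ2·cosΔλ=-0.96100797; θ=atan2(y, x)=-167.4948° <0 so +360° → 192.5052° ≈ 192.5°
Leg 4: φ1=-1.3558870, φ2=-0.6015347, Δφ=0.7543522, Δλ=-2.3606259 rad; a=sin²(Δφ/2)+cosφ1·cosφ2·sin²(Δλ/2)=0.2859933641; c=2·atan2(√a, √(1-a))=1.128502959; dist=6371·c=7189.692 ≈ 7189.7 km; running total=33672.9 km
Leg 4 bearing: y=sinΔλ·cosφ2=-0.58039781, x=cosφ1·sinφ2-sinφ1·cosφ2·cosΔλ=-0.69277920; θ=atan2(y, x)=-140.0443° <0 so +360° → 219.9557° ≈ 220.0°
Leg 5: φ1=-0.6015347, φ2=1.1460355, Δφ=1.7475703, Δλ=-0.7024287 rad; a=sin²(Δφ/2)+cosφ1·cosφ2·sin²(Δλ/2)=0.6281428033; c=2·atan2(√a, √(1-a))=1.829973824; dist=6371·c=11658.763 ≈ 11658.8 km; running total=45331.7 km
Leg 5 bearing: y=sinΔλ·cosφ2=-0.26624866, x=cosφ1·sinφ2-sinφ1·cosφ2·cosΔλ=0.92920899; θ=atan2(y, x)=-15.9887° <0 so +360° → 344.0113° ≈ 344.0°

Leg 1: dist=6727.2 km, bearing=5.2°
Leg 2: dist=8620.2 km, bearing=262.5°
Leg 3: dist=11135.8 km, bearing=192.5°
Leg 4: dist=7189.7 km, bearing=220.0°
Leg 5: dist=11658.8 km, bearing=344.0°
Total: 45331.7 km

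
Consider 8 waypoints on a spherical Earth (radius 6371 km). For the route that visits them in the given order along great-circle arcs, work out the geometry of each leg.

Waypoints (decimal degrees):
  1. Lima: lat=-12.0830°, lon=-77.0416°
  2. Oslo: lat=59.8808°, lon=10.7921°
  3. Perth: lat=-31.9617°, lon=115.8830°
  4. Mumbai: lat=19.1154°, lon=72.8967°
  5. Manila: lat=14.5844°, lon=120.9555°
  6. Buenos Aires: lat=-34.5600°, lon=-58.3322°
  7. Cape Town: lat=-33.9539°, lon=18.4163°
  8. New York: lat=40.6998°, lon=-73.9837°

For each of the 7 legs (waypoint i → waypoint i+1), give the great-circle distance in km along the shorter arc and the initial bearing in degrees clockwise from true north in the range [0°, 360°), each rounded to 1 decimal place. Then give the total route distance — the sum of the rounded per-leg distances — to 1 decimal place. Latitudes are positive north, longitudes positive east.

Leg 1: φ1=-0.2108881, φ2=1.0451171, Δφ=1.2560053, Δλ=1.5329873 rad; a=sin²(Δφ/2)+cosφ1·cosφ2·sin²(Δλ/2)=0.5812588722; c=2·atan2(√a, √(1-a))=1.734038114; dist=6371·c=11047.557 ≈ 11047.6 km; running total=11047.6 km
Leg 1 bearing: y=sinΔλ·cosφ2=0.50144200, x=cosφ1·sinφ2-sinφ1·cosφ2·cosΔλ=0.84979051; θ=atan2(y, x)=30.5439° ≈ 30.5°
Leg 2: φ1=1.0451171, φ2=-0.5578369, Δφ=-1.6029540, Δλ=1.8341822 rad; a=sin²(Δφ/2)+cosφ1·cosφ2·sin²(Δλ/2)=0.7843599197; c=2·atan2(√a, √(1-a))=2.175744976; dist=6371·c=13861.671 ≈ 13861.7 km; running total=24909.3 km
Leg 2 bearing: y=sinΔλ·cosφ2=0.81914414, x=cosφ1·sinφ2-sinφ1·cosφ2·cosΔλ=-0.07456963; θ=atan2(y, x)=95.2015° ≈ 95.2°
Leg 3: φ1=-0.5578369, φ2=0.3336267, Δφ=0.8914636, Δλ=-0.7502525 rad; a=sin²(Δφ/2)+cosφ1·cosφ2·sin²(Δλ/2)=0.2934740147; c=2·atan2(√a, √(1-a))=1.144993593; dist=6371·c=7294.754 ≈ 7294.8 km; running total=32204.1 km
Leg 3 bearing: y=sinΔλ·cosφ2=-0.64422835, x=cosφ1·sinφ2-sinφ1·cosφ2·cosΔλ=0.64370638; θ=atan2(y, x)=-45.0232° <0 so +360° → 314.9768° ≈ 315.0°
Leg 4: φ1=0.3336267, φ2=0.2545458, Δφ=-0.0790809, Δλ=0.8387843 rad; a=sin²(Δφ/2)+cosφ1·cosφ2·sin²(Δλ/2)=0.1531875183; c=2·atan2(√a, √(1-a))=0.804287066; dist=6371·c=5124.113 ≈ 5124.1 km; running total=37328.2 km
Leg 4 bearing: y=sinΔλ·cosφ2=0.71986323, x=cosφ1·sinφ2-sinφ1·cosφ2·cosΔλ=0.02610247; θ=atan2(y, x)=87.9233° ≈ 87.9°
Leg 5: φ1=0.2545458, φ2=-0.6031858, Δφ=-0.8577316, Δλ=-3.1291607 rad; a=sin²(Δφ/2)+cosφ1·cosφ2·sin²(Δλ/2)=0.9698882998; c=2·atan2(√a, √(1-a))=2.792772424; dist=6371·c=17792.753 ≈ 17792.8 km; running total=55121.0 km
Leg 5 bearing: y=sinΔλ·cosφ2=-0.01023788, x=cosφ1·sinφ2-sinφ1·cosφ2·cosΔλ=-0.34163596; θ=atan2(y, x)=-178.2835° <0 so +360° → 181.7165° ≈ 181.7°
Leg 6: φ1=-0.6031858, φ2=-0.5926073, Δφ=0.0105784, Δλ=1.3395140 rad; a=sin²(Δφ/2)+cosφ1·cosφ2·sin²(Δλ/2)=0.2632896445; c=2·atan2(√a, √(1-a))=1.077626103; dist=6371·c=6865.556 ≈ 6865.6 km; running total=61986.6 km
Leg 6 bearing: y=sinΔλ·cosφ2=0.80740069, x=cosφ1·sinφ2-sinφ1·cosφ2·cosΔλ=-0.35210362; θ=atan2(y, x)=113.5618° ≈ 113.6°
Leg 7: φ1=-0.5926073, φ2=0.7103455, Δφ=1.3029529, Δλ=-1.6126842 rad; a=sin²(Δφ/2)+cosφ1·cosφ2·sin²(Δλ/2)=0.6952731726; c=2·atan2(√a, √(1-a))=1.972021322; dist=6371·c=12563.748 ≈ 12563.7 km; running total=74550.3 km
Leg 7 bearing: y=sinΔλ·cosφ2=-0.75747160, x=cosφ1·sinφ2-sinφ1·cosφ2·cosΔλ=0.52317333; θ=atan2(y, x)=-55.3678° <0 so +360° → 304.6322° ≈ 304.6°

Leg 1: dist=11047.6 km, bearing=30.5°
Leg 2: dist=13861.7 km, bearing=95.2°
Leg 3: dist=7294.8 km, bearing=315.0°
Leg 4: dist=5124.1 km, bearing=87.9°
Leg 5: dist=17792.8 km, bearing=181.7°
Leg 6: dist=6865.6 km, bearing=113.6°
Leg 7: dist=12563.7 km, bearing=304.6°
Total: 74550.3 km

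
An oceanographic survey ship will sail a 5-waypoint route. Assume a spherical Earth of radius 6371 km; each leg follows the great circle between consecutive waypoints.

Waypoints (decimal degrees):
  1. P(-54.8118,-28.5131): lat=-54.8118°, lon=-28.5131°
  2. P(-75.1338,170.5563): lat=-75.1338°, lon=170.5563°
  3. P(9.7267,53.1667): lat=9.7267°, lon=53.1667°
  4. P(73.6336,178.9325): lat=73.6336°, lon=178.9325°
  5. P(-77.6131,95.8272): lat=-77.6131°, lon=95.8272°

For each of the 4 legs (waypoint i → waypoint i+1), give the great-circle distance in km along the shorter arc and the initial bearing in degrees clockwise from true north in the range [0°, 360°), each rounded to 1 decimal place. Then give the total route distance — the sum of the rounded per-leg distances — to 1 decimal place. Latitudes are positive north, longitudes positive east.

Leg 1: φ1=-0.9566464, φ2=-1.3113322, Δφ=-0.3546858, Δλ=3.4744165 rad; a=sin²(Δφ/2)+cosφ1·cosφ2·sin²(Δλ/2)=0.1749133208; c=2·atan2(√a, √(1-a))=0.862983745; dist=6371·c=5498.069 ≈ 5498.1 km; running total=5498.1 km
Leg 1 bearing: y=sinΔλ·cosφ2=-0.08382240, x=cosφ1·sinφ2-sinφ1·cosφ2·cosΔλ=-0.75514794; θ=atan2(y, x)=-173.6660° <0 so +360° → 186.3340° ≈ 186.3°
Leg 2: φ1=-1.3113322, φ2=0.1697629, Δφ=1.4810951, Δλ=-2.0488350 rad; a=sin²(Δφ/2)+cosφ1·cosφ2·sin²(Δλ/2)=0.6398128184; c=2·atan2(√a, √(1-a))=1.854200497; dist=6371·c=11813.111 ≈ 11813.1 km; running total=17311.2 km
Leg 2 bearing: y=sinΔλ·cosφ2=-0.87513522, x=cosφ1·sinφ2-sinφ1·cosφ2·cosΔλ=-0.39490233; θ=atan2(y, x)=-114.2871° <0 so +360° → 245.7129° ≈ 245.7°
Leg 3: φ1=0.1697629, φ2=1.2851488, Δφ=1.1153858, Δλ=2.1950273 rad; a=sin²(Δφ/2)+cosφ1·cosφ2·sin²(Δλ/2)=0.5001109874; c=2·atan2(√a, √(1-a))=1.571018302; dist=6371·c=10008.958 ≈ 10009.0 km; running total=27320.2 km
Leg 3 bearing: y=sinΔλ·cosφ2=0.22863897, x=cosφ1·sinφ2-sinφ1·cosφ2·cosΔλ=0.97351126; θ=atan2(y, x)=13.2170° ≈ 13.2°
Leg 4: φ1=1.2851488, φ2=-1.3546041, Δφ=-2.6397529, Δλ=-1.4504611 rad; a=sin²(Δφ/2)+cosφ1·cosφ2·sin²(Δλ/2)=0.9649439420; c=2·atan2(√a, √(1-a))=2.764904261; dist=6371·c=17615.205 ≈ 17615.2 km; running total=44935.4 km
Leg 4 bearing: y=sinΔλ·cosφ2=-0.21296076, x=cosφ1·sinφ2-sinφ1·cosφ2·cosΔλ=-0.29992705; θ=atan2(y, x)=-144.6237° <0 so +360° → 215.3763° ≈ 215.4°

Leg 1: dist=5498.1 km, bearing=186.3°
Leg 2: dist=11813.1 km, bearing=245.7°
Leg 3: dist=10009.0 km, bearing=13.2°
Leg 4: dist=17615.2 km, bearing=215.4°
Total: 44935.4 km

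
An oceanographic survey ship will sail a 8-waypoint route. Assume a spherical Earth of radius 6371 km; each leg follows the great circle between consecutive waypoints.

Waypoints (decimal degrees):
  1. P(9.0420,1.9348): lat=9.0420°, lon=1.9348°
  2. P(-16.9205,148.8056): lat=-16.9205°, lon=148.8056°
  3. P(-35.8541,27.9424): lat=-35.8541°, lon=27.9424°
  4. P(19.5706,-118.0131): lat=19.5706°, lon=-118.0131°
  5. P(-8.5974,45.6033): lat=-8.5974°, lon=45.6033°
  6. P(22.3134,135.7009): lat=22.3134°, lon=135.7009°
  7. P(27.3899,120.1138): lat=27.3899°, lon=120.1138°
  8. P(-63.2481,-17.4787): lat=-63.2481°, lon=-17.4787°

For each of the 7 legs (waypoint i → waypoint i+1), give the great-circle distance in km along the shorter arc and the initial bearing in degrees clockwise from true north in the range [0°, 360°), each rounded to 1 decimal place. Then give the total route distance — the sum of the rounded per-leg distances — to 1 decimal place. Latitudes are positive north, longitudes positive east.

Leg 1: φ1=0.1578127, φ2=-0.2953184, Δφ=-0.4531311, Δλ=2.5633790 rad; a=sin²(Δφ/2)+cosφ1·cosφ2·sin²(Δλ/2)=0.9184855835; c=2·atan2(√a, √(1-a))=2.562521222; dist=6371·c=16325.823 ≈ 16325.8 km; running total=16325.8 km
Leg 1 bearing: y=sinΔλ·cosφ2=0.52286932, x=cosφ1·sinφ2-sinφ1·cosφ2·cosΔλ=-0.16151451; θ=atan2(y, x)=107.1659° ≈ 107.2°
Leg 2: φ1=-0.2953184, φ2=-0.6257721, Δφ=-0.3304537, Δλ=-2.1094608 rad; a=sin²(Δφ/2)+cosφ1·cosφ2·sin²(Δλ/2)=0.6136565454; c=2·atan2(√a, √(1-a))=1.800113978; dist=6371·c=11468.526 ≈ 11468.5 km; running total=27794.3 km
Leg 2 bearing: y=sinΔλ·cosφ2=-0.69573835, x=cosφ1·sinφ2-sinφ1·cosφ2·cosΔλ=-0.68137868; θ=atan2(y, x)=-134.4026° <0 so +360° → 225.5974° ≈ 225.6°
Leg 3: φ1=-0.6257721, φ2=0.3415714, Δφ=0.9673435, Δλ=-2.5474040 rad; a=sin²(Δφ/2)+cosφ1·cosφ2·sin²(Δλ/2)=0.9144961745; c=2·atan2(√a, √(1-a))=2.548099840; dist=6371·c=16233.944 ≈ 16233.9 km; running total=44028.2 km
Leg 3 bearing: y=sinΔλ·cosφ2=-0.52749456, x=cosφ1·sinφ2-sinφ1·cosφ2·cosΔλ=-0.18579875; θ=atan2(y, x)=-109.4037° <0 so +360° → 250.5963° ≈ 250.6°
Leg 4: φ1=0.3415714, φ2=-0.1500529, Δφ=-0.4916243, Δλ=2.8556449 rad; a=sin²(Δφ/2)+cosφ1·cosφ2·sin²(Δλ/2)=0.9719433900; c=2·atan2(√a, √(1-a))=2.805003886; dist=6371·c=17870.680 ≈ 17870.7 km; running total=61898.9 km
Leg 4 bearing: y=sinΔλ·cosφ2=0.27889732, x=cosφ1·sinφ2-sinφ1·cosφ2·cosΔλ=0.17690119; θ=atan2(y, x)=57.6135° ≈ 57.6°
Leg 5: φ1=-0.1500529, φ2=0.3894423, Δφ=0.5394952, Δλ=1.5724998 rad; a=sin²(Δφ/2)+cosφ1·cosφ2·sin²(Δλ/2)=0.5291578038; c=2·atan2(√a, √(1-a))=1.629145038; dist=6371·c=10379.283 ≈ 10379.3 km; running total=72278.2 km
Leg 5 bearing: y=sinΔλ·cosφ2=0.92511961, x=cosφ1·sinφ2-sinφ1·cosφ2·cosΔλ=0.37517063; θ=atan2(y, x)=67.9256° ≈ 67.9°
Leg 6: φ1=0.3894423, φ2=0.4780439, Δφ=0.0886016, Δλ=-0.2720462 rad; a=sin²(Δφ/2)+cosφ1·cosφ2·sin²(Δλ/2)=0.0170657706; c=2·atan2(√a, √(1-a))=0.262020947; dist=6371·c=1669.335 ≈ 1669.3 km; running total=73947.5 km
Leg 6 bearing: y=sinΔλ·cosφ2=-0.23858042, x=cosφ1·sinφ2-sinφ1·cosφ2·cosΔλ=0.10088362; θ=atan2(y, x)=-67.0790° <0 so +360° → 292.9210° ≈ 292.9°
Leg 7: φ1=0.4780439, φ2=-1.1038876, Δφ=-1.5819315, Δλ=-2.4014422 rad; a=sin²(Δφ/2)+cosφ1·cosφ2·sin²(Δλ/2)=0.8529515655; c=2·atan2(√a, √(1-a))=2.354493717; dist=6371·c=15000.479 ≈ 15000.5 km; running total=88948.0 km
Leg 7 bearing: y=sinΔλ·cosφ2=-0.30356593, x=cosφ1·sinφ2-sinφ1·cosφ2·cosΔλ=-0.63995976; θ=atan2(y, x)=-154.6226° <0 so +360° → 205.3774° ≈ 205.4°

Leg 1: dist=16325.8 km, bearing=107.2°
Leg 2: dist=11468.5 km, bearing=225.6°
Leg 3: dist=16233.9 km, bearing=250.6°
Leg 4: dist=17870.7 km, bearing=57.6°
Leg 5: dist=10379.3 km, bearing=67.9°
Leg 6: dist=1669.3 km, bearing=292.9°
Leg 7: dist=15000.5 km, bearing=205.4°
Total: 88948.0 km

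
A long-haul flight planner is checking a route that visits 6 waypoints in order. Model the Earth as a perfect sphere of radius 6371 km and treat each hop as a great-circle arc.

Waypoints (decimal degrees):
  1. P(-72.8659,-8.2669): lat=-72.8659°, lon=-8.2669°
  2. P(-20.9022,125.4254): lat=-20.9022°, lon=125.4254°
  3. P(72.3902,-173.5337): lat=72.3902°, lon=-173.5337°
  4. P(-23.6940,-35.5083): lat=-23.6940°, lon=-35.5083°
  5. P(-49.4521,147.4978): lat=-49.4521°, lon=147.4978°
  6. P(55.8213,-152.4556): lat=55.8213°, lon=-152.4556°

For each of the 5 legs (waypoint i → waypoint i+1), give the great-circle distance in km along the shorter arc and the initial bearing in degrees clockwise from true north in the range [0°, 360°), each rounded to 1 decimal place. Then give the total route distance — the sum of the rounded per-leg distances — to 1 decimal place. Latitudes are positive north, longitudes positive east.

Leg 1: φ1=-1.2717499, φ2=-0.3648122, Δφ=0.9069377, Δλ=2.3333708 rad; a=sin²(Δφ/2)+cosφ1·cosφ2·sin²(Δλ/2)=0.4245896069; c=2·atan2(√a, √(1-a))=1.419397823; dist=6371·c=9042.984 ≈ 9043.0 km; running total=9043.0 km
Leg 1 bearing: y=sinΔλ·cosφ2=0.67547597, x=cosφ1·sinφ2-sinφ1·cosφ2·cosΔλ=-0.72179312; θ=atan2(y, x)=136.8986° ≈ 136.9°
Leg 2: φ1=-0.3648122, φ2=1.2634473, Δφ=1.6282595, Δλ=-5.2178206 rad; a=sin²(Δφ/2)+cosφ1·cosφ2·sin²(Δλ/2)=0.6016064897; c=2·atan2(√a, √(1-a))=1.775434585; dist=6371·c=11311.294 ≈ 11311.3 km; running total=20354.3 km
Leg 2 bearing: y=sinΔλ·cosφ2=0.26470589, x=cosφ1·sinφ2-sinφ1·cosφ2·cosΔλ=0.94267453; θ=atan2(y, x)=15.6849° ≈ 15.7°
Leg 3: φ1=1.2634473, φ2=-0.4135383, Δφ=-1.6769856, Δλ=2.4089977 rad; a=sin²(Δφ/2)+cosφ1·cosφ2·sin²(Δλ/2)=0.7944884256; c=2·atan2(√a, √(1-a))=2.200588544; dist=6371·c=14019.9496 ≈ 14019.9 km; running total=34374.2 km
Leg 3 bearing: y=sinΔλ·cosφ2=0.61242429, x=cosφ1·sinφ2-sinφ1·cosφ2·cosΔλ=0.52729760; θ=atan2(y, x)=49.2715° ≈ 49.3°
Leg 4: φ1=-0.4135383, φ2=-0.8631020, Δφ=-0.4495637, Δλ=3.1940590 rad; a=sin²(Δφ/2)+cosφ1·cosφ2·sin²(Δλ/2)=0.6445565567; c=2·atan2(√a, √(1-a))=1.864096584; dist=6371·c=11876.159 ≈ 11876.2 km; running total=46250.4 km
Leg 4 bearing: y=sinΔλ·cosφ2=-0.03409186, x=cosφ1·sinφ2-sinφ1·cosφ2·cosΔλ=-0.95668770; θ=atan2(y, x)=-177.9591° <0 so +360° → 182.0409° ≈ 182.0°
Leg 5: φ1=-0.8631020, φ2=0.9742655, Δφ=1.8373674, Δλ=-5.2351744 rad; a=sin²(Δφ/2)+cosφ1·cosφ2·sin²(Δλ/2)=0.7231415656; c=2·atan2(√a, √(1-a))=2.033403915; dist=6371·c=12954.816 ≈ 12954.8 km; running total=59205.2 km
Leg 5 bearing: y=sinΔλ·cosφ2=0.48674046, x=cosφ1·sinφ2-sinφ1·cosφ2·cosΔλ=0.75094280; θ=atan2(y, x)=32.9502° ≈ 33.0°

Leg 1: dist=9043.0 km, bearing=136.9°
Leg 2: dist=11311.3 km, bearing=15.7°
Leg 3: dist=14019.9 km, bearing=49.3°
Leg 4: dist=11876.2 km, bearing=182.0°
Leg 5: dist=12954.8 km, bearing=33.0°
Total: 59205.2 km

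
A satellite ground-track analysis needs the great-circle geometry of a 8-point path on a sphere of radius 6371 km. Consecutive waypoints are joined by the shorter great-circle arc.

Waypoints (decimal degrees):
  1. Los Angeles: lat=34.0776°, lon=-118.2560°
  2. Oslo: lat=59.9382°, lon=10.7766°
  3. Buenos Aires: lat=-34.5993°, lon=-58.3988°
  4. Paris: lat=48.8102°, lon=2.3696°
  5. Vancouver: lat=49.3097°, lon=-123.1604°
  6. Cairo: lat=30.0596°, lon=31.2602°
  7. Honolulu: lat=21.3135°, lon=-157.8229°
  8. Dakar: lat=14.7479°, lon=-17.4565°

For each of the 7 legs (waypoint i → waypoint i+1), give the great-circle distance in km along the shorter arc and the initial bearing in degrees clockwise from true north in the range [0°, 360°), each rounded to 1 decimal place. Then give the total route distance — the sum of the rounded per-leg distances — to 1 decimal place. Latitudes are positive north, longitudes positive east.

Leg 1: φ1=0.5947663, φ2=1.0461189, Δφ=0.4513526, Δλ=2.2520437 rad; a=sin²(Δφ/2)+cosφ1·cosφ2·sin²(Δλ/2)=0.3881760019; c=2·atan2(√a, √(1-a))=1.345240652; dist=6371·c=8570.528 ≈ 8570.5 km; running total=8570.5 km
Leg 1 bearing: y=sinΔλ·cosφ2=0.38911926, x=cosφ1·sinφ2-sinφ1·cosφ2·cosΔλ=0.89362619; θ=atan2(y, x)=23.5302° ≈ 23.5°
Leg 2: φ1=1.0461189, φ2=-0.6038717, Δφ=-1.6499906, Δλ=-1.2073385 rad; a=sin²(Δφ/2)+cosφ1·cosφ2·sin²(Δλ/2)=0.6724307363; c=2·atan2(√a, √(1-a))=1.922887527; dist=6371·c=12250.716 ≈ 12250.7 km; running total=20821.2 km
Leg 2 bearing: y=sinΔλ·cosφ2=-0.76936993, x=cosφ1·sinφ2-sinφ1·cosφ2·cosΔλ=-0.53771785; θ=atan2(y, x)=-124.9500° <0 so +360° → 235.0500° ≈ 235.1°
Leg 3: φ1=-0.6038717, φ2=0.8518987, Δφ=1.4557704, Δλ=1.0606087 rad; a=sin²(Δφ/2)+cosφ1·cosφ2·sin²(Δλ/2)=0.5812952492; c=2·atan2(√a, √(1-a))=1.734111848; dist=6371·c=11048.027 ≈ 11048.0 km; running total=31869.2 km
Leg 3 bearing: y=sinΔλ·cosφ2=0.57469035, x=cosφ1·sinφ2-sinφ1·cosφ2·cosΔλ=0.80205693; θ=atan2(y, x)=35.6224° ≈ 35.6°
Leg 4: φ1=0.8518987, φ2=0.8606166, Δφ=0.0087179, Δλ=-2.1909118 rad; a=sin²(Δφ/2)+cosφ1·cosφ2·sin²(Δλ/2)=0.3394545881; c=2·atan2(√a, √(1-a))=1.243915250; dist=6371·c=7924.984 ≈ 7925.0 km; running total=39794.2 km
Leg 4 bearing: y=sinΔλ·cosφ2=-0.53058062, x=cosφ1·sinφ2-sinφ1·cosφ2·cosΔλ=0.78446471; θ=atan2(y, x)=-34.0729° <0 so +360° → 325.9271° ≈ 325.9°
Leg 5: φ1=0.8606166, φ2=0.5246390, Δφ=-0.3359776, Δλ=2.6951479 rad; a=sin²(Δφ/2)+cosφ1·cosφ2·sin²(Δλ/2)=0.5645856839; c=2·atan2(√a, √(1-a))=1.700329628; dist=6371·c=10832.800 ≈ 10832.8 km; running total=50627.0 km
Leg 5 bearing: y=sinΔλ·cosφ2=0.37369164, x=cosφ1·sinφ2-sinφ1·cosφ2·cosΔλ=0.91851473; θ=atan2(y, x)=22.1386° ≈ 22.1°
Leg 6: φ1=0.5246390, φ2=0.3719908, Δφ=-0.1526482, Δλ=-3.3001227 rad; a=sin²(Δφ/2)+cosφ1·cosφ2·sin²(Δλ/2)=0.8070678320; c=2·atan2(√a, √(1-a))=2.232086621; dist=6371·c=14220.624 ≈ 14220.6 km; running total=64847.6 km
Leg 6 bearing: y=sinΔλ·cosφ2=0.14706961, x=cosφ1·sinφ2-sinφ1·cosφ2·cosΔλ=0.77537598; θ=atan2(y, x)=10.7400° ≈ 10.7°
Leg 7: φ1=0.3719908, φ2=0.2573994, Δφ=-0.1145913, Δλ=2.4498558 rad; a=sin²(Δφ/2)+cosφ1·cosφ2·sin²(Δλ/2)=0.8006509478; c=2·atan2(√a, √(1-a))=2.215925800; dist=6371·c=14117.663 ≈ 14117.7 km; running total=78965.3 km
Leg 7 bearing: y=sinΔλ·cosφ2=0.61686109, x=cosφ1·sinφ2-sinφ1·cosφ2·cosΔλ=0.50785670; θ=atan2(y, x)=50.5357° ≈ 50.5°

Leg 1: dist=8570.5 km, bearing=23.5°
Leg 2: dist=12250.7 km, bearing=235.1°
Leg 3: dist=11048.0 km, bearing=35.6°
Leg 4: dist=7925.0 km, bearing=325.9°
Leg 5: dist=10832.8 km, bearing=22.1°
Leg 6: dist=14220.6 km, bearing=10.7°
Leg 7: dist=14117.7 km, bearing=50.5°
Total: 78965.3 km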